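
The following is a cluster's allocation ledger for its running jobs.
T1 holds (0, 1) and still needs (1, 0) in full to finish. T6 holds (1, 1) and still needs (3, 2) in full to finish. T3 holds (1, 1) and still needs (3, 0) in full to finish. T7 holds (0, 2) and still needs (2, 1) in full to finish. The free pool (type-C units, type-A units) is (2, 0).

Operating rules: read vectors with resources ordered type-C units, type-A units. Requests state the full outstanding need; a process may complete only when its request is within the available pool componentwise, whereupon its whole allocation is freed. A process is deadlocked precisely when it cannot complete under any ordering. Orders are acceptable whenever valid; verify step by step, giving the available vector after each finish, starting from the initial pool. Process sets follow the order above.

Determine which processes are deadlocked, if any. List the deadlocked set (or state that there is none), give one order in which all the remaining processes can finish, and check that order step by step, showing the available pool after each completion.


The deadlocked set is T6 and T3.
Key observation: T1, T7 can finish, but then (2, 3) is all there is, and the blocked group's type-C units demands exceed it.
The rest can finish in the order T1, T7. Step-by-step check:
  pool = (2, 0)
  T1: need (1, 0) fits (2, 0); releases (0, 1), pool now (2, 1)
  T7: need (2, 1) fits (2, 1); releases (0, 2), pool now (2, 3)
The blocked processes can never fit:
  T6 still needs (3, 2) but only (2, 3) is free — short on type-C units
  T3 still needs (3, 0) but only (2, 3) is free — short on type-C units


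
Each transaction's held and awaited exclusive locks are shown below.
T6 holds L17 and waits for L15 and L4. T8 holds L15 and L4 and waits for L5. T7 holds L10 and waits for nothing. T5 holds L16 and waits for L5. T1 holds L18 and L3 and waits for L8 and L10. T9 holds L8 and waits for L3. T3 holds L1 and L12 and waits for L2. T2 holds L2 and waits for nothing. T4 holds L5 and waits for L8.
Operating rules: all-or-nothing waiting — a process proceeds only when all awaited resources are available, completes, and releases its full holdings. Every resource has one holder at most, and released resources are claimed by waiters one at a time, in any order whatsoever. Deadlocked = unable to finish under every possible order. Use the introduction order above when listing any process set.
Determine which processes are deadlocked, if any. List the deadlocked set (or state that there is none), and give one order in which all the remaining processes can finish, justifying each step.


Deadlocked: T6, T8, T5, T1, T9 and T4.
Key observation: the loop T9 -> T1 -> T9 blocks itself forever; T6, T8, T5 and T4 wait into the deadlock from upstream.
A valid finishing order for the others: T2, T3, T7.
Check, step by step:
  T2 waits on nothing -> runs at once and releases L2
  run T3 (all its waits — L2 — are resolved); releases L1 and L12
  T7 waits on nothing -> runs at once and releases L10


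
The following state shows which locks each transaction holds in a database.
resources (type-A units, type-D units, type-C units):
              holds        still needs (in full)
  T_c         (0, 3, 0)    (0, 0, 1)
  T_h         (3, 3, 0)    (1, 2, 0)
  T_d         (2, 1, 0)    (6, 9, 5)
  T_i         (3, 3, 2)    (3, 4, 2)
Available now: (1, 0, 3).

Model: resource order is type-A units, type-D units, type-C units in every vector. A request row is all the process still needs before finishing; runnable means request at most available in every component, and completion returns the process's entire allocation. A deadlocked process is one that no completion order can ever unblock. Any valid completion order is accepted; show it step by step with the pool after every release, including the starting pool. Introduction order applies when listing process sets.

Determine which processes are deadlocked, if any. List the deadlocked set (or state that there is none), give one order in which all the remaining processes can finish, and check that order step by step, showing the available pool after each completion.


No process is deadlocked.
Key observation: T_c leads a chain of completions in which each release enables another process.
A valid finishing order for the others: T_c, T_h, T_i, T_d. Verifying each step:
  pool = (1, 0, 3)
  T_c: need (0, 0, 1) fits (1, 0, 3); releases (0, 3, 0), pool now (1, 3, 3)
  T_h: need (1, 2, 0) fits (1, 3, 3); releases (3, 3, 0), pool now (4, 6, 3)
  T_i: need (3, 4, 2) fits (4, 6, 3); releases (3, 3, 2), pool now (7, 9, 5)
  T_d: need (6, 9, 5) fits (7, 9, 5); releases (2, 1, 0), pool now (9, 10, 5)


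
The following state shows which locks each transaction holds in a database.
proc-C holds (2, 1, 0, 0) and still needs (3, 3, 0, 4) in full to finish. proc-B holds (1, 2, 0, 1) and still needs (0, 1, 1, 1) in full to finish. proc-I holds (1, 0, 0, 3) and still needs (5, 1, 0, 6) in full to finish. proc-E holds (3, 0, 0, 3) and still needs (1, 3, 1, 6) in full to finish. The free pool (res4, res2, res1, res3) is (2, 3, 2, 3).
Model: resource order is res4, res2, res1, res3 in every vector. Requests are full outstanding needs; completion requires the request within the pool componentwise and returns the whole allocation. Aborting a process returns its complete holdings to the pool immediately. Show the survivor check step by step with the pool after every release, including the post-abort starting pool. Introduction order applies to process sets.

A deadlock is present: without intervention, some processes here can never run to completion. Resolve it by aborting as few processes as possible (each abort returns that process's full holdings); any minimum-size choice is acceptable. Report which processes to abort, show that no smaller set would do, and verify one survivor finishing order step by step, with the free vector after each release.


The answer: abort proc-E.
Key observation: proc-I had no path to completion before; after the abort of proc-E ((3, 0, 0, 3) returned), step 2 is where it fits.
Minimality: the empty abort set fails — the state is deadlocked as it stands.
One survivor order: proc-C, proc-I, proc-B. Check, step by step (post-abort pool first):
  pool = (5, 3, 2, 6)
  proc-C needs (3, 3, 0, 4) <= (5, 3, 2, 6) -> finishes; pool += (2, 1, 0, 0) = (7, 4, 2, 6)
  proc-I needs (5, 1, 0, 6) <= (7, 4, 2, 6) -> finishes; pool += (1, 0, 0, 3) = (8, 4, 2, 9)
  proc-B needs (0, 1, 1, 1) <= (8, 4, 2, 9) -> finishes; pool += (1, 2, 0, 1) = (9, 6, 2, 10)


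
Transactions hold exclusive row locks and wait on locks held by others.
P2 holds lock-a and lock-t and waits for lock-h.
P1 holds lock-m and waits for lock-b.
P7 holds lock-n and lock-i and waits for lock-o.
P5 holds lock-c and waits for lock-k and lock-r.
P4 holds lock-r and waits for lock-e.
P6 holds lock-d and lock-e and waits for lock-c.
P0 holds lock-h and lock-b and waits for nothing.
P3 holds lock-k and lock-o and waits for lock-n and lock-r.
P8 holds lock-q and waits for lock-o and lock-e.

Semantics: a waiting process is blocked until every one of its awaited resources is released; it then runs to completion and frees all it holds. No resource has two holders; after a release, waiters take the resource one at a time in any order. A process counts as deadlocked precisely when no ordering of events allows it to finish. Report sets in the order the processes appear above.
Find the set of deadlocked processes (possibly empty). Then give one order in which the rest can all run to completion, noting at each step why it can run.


The deadlocked set is P7, P5, P4, P6, P3 and P8.
Key observation: the waits loop around P7 -> P3 -> P7 with no way out; P5, P4 and P6 are caught in further circular waits and P8 waits into the deadlock from upstream.
One completion order for the rest: P0, P2, P1.
Verifying each step:
  P0 waits on nothing -> runs at once and releases lock-h and lock-b
  P2: everything it awaited (lock-h) is free; runs, freeing lock-a and lock-t
  P1: everything it awaited (lock-b) is free; runs, freeing lock-m


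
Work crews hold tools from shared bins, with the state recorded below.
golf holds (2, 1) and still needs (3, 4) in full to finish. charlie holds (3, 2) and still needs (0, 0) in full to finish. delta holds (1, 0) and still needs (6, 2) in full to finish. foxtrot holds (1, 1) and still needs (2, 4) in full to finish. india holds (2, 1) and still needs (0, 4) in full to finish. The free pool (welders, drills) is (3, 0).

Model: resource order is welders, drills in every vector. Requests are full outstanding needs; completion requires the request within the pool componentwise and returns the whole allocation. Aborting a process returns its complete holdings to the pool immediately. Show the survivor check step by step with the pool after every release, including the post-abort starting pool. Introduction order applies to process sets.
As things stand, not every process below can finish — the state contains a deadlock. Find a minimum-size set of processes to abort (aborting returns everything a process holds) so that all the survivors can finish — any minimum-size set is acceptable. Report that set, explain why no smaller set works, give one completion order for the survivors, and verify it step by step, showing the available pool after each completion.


The answer: abort golf and foxtrot.
Key observation: the deadlocked india becomes finishable only because golf and foxtrot released (3, 2); it completes at step 3 below.
Minimality, checking each single-abort alternative: golf alone leaves foxtrot blocked (short on drills); charlie alone leaves golf blocked (short on drills); delta alone leaves golf blocked (short on drills); foxtrot alone leaves golf blocked (short on drills); india alone leaves golf blocked (short on drills).
The survivors complete as charlie, delta, india. Verifying each step (starting from the post-abort pool):
  pool = (6, 2)
  charlie: need (0, 0) fits (6, 2); releases (3, 2), pool now (9, 4)
  delta: need (6, 2) fits (9, 4); releases (1, 0), pool now (10, 4)
  india: need (0, 4) fits (10, 4); releases (2, 1), pool now (12, 5)


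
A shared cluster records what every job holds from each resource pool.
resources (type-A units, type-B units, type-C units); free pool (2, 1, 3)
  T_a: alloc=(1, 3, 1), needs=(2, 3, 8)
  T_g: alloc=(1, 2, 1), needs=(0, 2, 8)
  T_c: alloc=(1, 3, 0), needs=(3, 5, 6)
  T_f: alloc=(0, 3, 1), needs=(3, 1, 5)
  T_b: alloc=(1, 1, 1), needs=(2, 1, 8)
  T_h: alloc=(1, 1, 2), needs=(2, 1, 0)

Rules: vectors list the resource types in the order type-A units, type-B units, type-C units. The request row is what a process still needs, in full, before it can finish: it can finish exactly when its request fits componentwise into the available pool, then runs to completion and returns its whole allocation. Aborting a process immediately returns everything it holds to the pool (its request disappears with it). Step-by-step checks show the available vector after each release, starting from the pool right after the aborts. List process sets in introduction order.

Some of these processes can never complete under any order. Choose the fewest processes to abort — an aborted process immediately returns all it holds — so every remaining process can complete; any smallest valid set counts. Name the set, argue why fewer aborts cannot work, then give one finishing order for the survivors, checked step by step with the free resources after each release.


Minimum abort set: T_a and T_b.
Key observation: aborting T_a and T_b returns (2, 4, 2), and T_g — hopeless before — runs at step 4 with the returned capacity in the pool.
Minimality, checking each single-abort alternative: T_a alone leaves T_g blocked (short on type-C units); T_g alone leaves T_a blocked (short on type-C units); T_c alone leaves T_a blocked (short on type-C units); T_f alone leaves T_a blocked (short on type-C units); T_b alone leaves T_a blocked (short on type-C units); T_h alone leaves T_a blocked (short on type-C units).
The survivors complete as T_f, T_c, T_h, T_g. Walking it through (starting from the post-abort pool):
  pool = (4, 5, 5)
  T_f needs (3, 1, 5) <= (4, 5, 5) -> finishes; pool += (0, 3, 1) = (4, 8, 6)
  T_c needs (3, 5, 6) <= (4, 8, 6) -> finishes; pool += (1, 3, 0) = (5, 11, 6)
  T_h needs (2, 1, 0) <= (5, 11, 6) -> finishes; pool += (1, 1, 2) = (6, 12, 8)
  T_g needs (0, 2, 8) <= (6, 12, 8) -> finishes; pool += (1, 2, 1) = (7, 14, 9)


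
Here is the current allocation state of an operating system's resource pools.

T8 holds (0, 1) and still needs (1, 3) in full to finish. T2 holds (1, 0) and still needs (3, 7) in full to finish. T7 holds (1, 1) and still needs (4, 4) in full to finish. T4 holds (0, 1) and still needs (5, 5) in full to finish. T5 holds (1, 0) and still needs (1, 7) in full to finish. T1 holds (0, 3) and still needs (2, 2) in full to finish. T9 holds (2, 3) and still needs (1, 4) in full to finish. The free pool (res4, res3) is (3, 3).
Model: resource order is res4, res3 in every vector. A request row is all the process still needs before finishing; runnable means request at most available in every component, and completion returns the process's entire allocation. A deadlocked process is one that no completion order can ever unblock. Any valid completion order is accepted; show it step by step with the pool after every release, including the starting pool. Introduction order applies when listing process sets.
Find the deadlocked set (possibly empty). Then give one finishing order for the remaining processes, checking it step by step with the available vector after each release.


Nothing here is deadlocked.
Key observation: starting with T8, each completion frees enough for the next — no one is permanently blocked.
The rest can finish in the order T8, T9, T2, T1, T4, T5, T7. Verifying each step:
  pool = (3, 3)
  run T8 (needs (1, 3), free (3, 3)); after release of (0, 1) the pool is (3, 4)
  run T9 (needs (1, 4), free (3, 4)); after release of (2, 3) the pool is (5, 7)
  run T2 (needs (3, 7), free (5, 7)); after release of (1, 0) the pool is (6, 7)
  run T1 (needs (2, 2), free (6, 7)); after release of (0, 3) the pool is (6, 10)
  run T4 (needs (5, 5), free (6, 10)); after release of (0, 1) the pool is (6, 11)
  run T5 (needs (1, 7), free (6, 11)); after release of (1, 0) the pool is (7, 11)
  run T7 (needs (4, 4), free (7, 11)); after release of (1, 1) the pool is (8, 12)


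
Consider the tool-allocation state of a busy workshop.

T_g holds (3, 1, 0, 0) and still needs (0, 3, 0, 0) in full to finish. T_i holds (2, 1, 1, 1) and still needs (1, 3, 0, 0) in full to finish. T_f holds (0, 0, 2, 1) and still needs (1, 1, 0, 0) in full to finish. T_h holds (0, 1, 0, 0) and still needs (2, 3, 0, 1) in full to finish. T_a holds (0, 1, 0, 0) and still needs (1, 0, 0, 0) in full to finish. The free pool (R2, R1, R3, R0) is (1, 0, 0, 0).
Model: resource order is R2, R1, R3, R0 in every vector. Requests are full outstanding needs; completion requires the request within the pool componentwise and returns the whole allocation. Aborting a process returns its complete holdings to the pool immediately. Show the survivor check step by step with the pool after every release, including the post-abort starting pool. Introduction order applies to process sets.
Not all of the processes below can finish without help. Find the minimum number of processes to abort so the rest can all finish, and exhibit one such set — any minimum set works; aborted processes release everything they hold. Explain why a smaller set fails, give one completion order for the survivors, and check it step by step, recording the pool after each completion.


Abort T_i and T_h.
Key observation: before aborting T_i and T_h, T_g was permanently blocked — no order could ever run it; afterwards it completes at step 3.
No one abort is enough; case by case: T_g alone leaves T_i blocked (short on R1); T_i alone leaves T_g blocked (short on R1); T_f alone leaves T_g blocked (short on R1); T_h alone leaves T_g blocked (short on R1); T_a alone leaves T_g blocked (short on R1).
One survivor order: T_f, T_a, T_g. Walking it through (post-abort pool first):
  pool = (3, 2, 1, 1)
  T_f needs (1, 1, 0, 0) <= (3, 2, 1, 1) -> finishes; pool += (0, 0, 2, 1) = (3, 2, 3, 2)
  T_a needs (1, 0, 0, 0) <= (3, 2, 3, 2) -> finishes; pool += (0, 1, 0, 0) = (3, 3, 3, 2)
  T_g needs (0, 3, 0, 0) <= (3, 3, 3, 2) -> finishes; pool += (3, 1, 0, 0) = (6, 4, 3, 2)


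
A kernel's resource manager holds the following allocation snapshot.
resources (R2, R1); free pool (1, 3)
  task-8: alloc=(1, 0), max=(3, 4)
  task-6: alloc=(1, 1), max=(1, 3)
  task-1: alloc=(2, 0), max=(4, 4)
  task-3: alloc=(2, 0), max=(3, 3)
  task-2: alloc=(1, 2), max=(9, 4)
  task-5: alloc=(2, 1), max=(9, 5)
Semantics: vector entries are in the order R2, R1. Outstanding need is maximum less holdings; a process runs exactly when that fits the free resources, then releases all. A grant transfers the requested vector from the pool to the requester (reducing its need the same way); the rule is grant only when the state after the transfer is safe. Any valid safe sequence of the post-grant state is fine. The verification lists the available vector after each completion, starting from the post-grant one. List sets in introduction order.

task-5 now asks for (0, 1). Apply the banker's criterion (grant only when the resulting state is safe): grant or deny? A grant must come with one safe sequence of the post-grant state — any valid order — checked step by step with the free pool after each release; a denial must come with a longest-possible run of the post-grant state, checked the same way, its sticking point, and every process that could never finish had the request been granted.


DENY. Granting would leave the state unsafe.
Key observation: after task-6, task-3 the pool peaks at (4, 3), and each blocked process is short somewhere: task-8 on R1; task-1 on R1; task-2 on R2; task-5 on R2.
Pretend the grant happened; the run task-6, task-3 goes as far as possible. Walking it through:
  pool = (1, 2)
  run task-6 (needs (0, 2), free (1, 2)); after release of (1, 1) the pool is (2, 3)
  run task-3 (needs (1, 3), free (2, 3)); after release of (2, 0) the pool is (4, 3)
  task-8 cannot run: need (2, 4) vs free (4, 3) (insufficient R1)
  task-1 cannot run: need (2, 4) vs free (4, 3) (insufficient R1)
  task-2 cannot run: need (8, 2) vs free (4, 3) (insufficient R2)
  task-5 cannot run: need (7, 3) vs free (4, 3) (insufficient R2)
Processes that could never finish after the grant: task-8, task-1, task-2 and task-5.


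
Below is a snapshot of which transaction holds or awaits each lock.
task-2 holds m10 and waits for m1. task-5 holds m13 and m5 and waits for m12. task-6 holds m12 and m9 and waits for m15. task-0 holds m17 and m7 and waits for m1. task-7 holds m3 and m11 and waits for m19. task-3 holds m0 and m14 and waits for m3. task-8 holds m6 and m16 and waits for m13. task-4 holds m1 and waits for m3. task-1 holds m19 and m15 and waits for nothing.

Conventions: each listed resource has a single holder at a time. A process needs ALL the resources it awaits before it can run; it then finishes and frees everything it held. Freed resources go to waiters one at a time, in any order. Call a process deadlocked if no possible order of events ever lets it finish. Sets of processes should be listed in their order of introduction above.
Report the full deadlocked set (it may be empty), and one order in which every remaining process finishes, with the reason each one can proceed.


The deadlocked set is empty.
Key observation: the wait relation is loop-free; peeling off processes with no waits unwinds the whole state.
The rest can finish in the order task-1, task-7, task-3, task-6, task-5, task-4, task-0, task-8, task-2.
Verifying each step:
  task-1 waits on nothing -> runs at once and releases m19 and m15
  task-7 waits on m19 — all released -> runs and releases m3 and m11
  task-3 waits on m3 — all released -> runs and releases m0 and m14
  task-6 waits on m15 — all released -> runs and releases m12 and m9
  task-5 waits on m12 — all released -> runs and releases m13 and m5
  task-4 waits on m3 — all released -> runs and releases m1
  task-0 waits on m1 — all released -> runs and releases m17 and m7
  task-8 waits on m13 — all released -> runs and releases m6 and m16
  task-2 waits on m1 — all released -> runs and releases m10


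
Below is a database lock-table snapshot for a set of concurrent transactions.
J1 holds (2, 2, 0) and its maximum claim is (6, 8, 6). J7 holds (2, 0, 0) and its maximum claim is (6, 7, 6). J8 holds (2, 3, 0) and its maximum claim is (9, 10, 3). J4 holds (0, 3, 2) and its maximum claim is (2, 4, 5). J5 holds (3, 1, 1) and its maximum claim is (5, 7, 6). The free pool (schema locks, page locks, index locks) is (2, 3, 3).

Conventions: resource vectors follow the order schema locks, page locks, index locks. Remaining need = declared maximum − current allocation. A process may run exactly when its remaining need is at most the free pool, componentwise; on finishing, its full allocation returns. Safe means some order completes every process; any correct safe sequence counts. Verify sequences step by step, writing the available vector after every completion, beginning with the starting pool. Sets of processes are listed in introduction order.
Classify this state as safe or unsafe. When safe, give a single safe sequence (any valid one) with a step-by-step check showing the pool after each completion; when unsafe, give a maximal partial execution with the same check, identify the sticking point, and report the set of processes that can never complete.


SAFE, for example via the order J4, J5, J1, J8, J7.
Key observation: the order's first zero-slack moment is J4 ((2, 1, 3) needed, (2, 3, 3) free — a requested resource with nothing to spare).
Step-by-step check:
  pool = (2, 3, 3)
  J4 needs (2, 1, 3) <= (2, 3, 3) -> finishes; pool += (0, 3, 2) = (2, 6, 5)
  J5 needs (2, 6, 5) <= (2, 6, 5) -> finishes; pool += (3, 1, 1) = (5, 7, 6)
  J1 needs (4, 6, 6) <= (5, 7, 6) -> finishes; pool += (2, 2, 0) = (7, 9, 6)
  J8 needs (7, 7, 3) <= (7, 9, 6) -> finishes; pool += (2, 3, 0) = (9, 12, 6)
  J7 needs (4, 7, 6) <= (9, 12, 6) -> finishes; pool += (2, 0, 0) = (11, 12, 6)


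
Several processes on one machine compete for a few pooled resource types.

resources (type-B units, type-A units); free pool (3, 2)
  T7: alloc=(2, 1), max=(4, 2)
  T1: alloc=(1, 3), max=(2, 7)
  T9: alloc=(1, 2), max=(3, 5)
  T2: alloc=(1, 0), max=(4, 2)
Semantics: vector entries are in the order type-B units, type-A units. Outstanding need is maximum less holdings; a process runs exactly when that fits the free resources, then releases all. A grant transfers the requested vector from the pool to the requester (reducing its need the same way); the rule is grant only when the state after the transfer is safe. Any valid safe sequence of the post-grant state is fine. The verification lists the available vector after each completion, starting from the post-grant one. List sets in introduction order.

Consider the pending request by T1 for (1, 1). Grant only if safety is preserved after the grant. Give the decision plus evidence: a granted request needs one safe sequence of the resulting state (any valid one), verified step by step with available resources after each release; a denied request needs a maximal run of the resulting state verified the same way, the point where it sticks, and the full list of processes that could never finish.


DENY — the pretend-granted state is unsafe.
Key observation: the pool after T7, T2 is (5, 2); every surviving request exceeds it in type-A units, so progress ends there.
On the post-grant state, T7, T2 is a maximal run — nothing extends it. Verifying each step:
  pool = (2, 1)
  run T7 (needs (2, 1), free (2, 1)); after release of (2, 1) the pool is (4, 2)
  run T2 (needs (3, 2), free (4, 2)); after release of (1, 0) the pool is (5, 2)
  T1 still needs (0, 3) but only (5, 2) is free — short on type-A units
  T9 still needs (2, 3) but only (5, 2) is free — short on type-A units
Processes that could never finish after the grant: T1 and T9.


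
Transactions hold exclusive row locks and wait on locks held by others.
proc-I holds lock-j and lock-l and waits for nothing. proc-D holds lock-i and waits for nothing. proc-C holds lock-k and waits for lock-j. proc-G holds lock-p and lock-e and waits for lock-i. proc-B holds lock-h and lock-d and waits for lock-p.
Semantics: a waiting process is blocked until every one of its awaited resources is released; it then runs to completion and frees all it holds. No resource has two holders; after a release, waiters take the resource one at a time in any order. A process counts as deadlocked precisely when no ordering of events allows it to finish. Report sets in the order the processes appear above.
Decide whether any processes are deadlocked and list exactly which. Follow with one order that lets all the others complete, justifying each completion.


No process is deadlocked.
Key observation: the wait relation is loop-free; peeling off processes with no waits unwinds the whole state.
One completion order for the rest: proc-D, proc-G, proc-I, proc-C, proc-B.
Verifying each step:
  run proc-D (it waits on nothing); releases lock-i
  run proc-G (all its waits — lock-i — are resolved); releases lock-p and lock-e
  run proc-I (it waits on nothing); releases lock-j and lock-l
  run proc-C (all its waits — lock-j — are resolved); releases lock-k
  run proc-B (all its waits — lock-p — are resolved); releases lock-h and lock-d


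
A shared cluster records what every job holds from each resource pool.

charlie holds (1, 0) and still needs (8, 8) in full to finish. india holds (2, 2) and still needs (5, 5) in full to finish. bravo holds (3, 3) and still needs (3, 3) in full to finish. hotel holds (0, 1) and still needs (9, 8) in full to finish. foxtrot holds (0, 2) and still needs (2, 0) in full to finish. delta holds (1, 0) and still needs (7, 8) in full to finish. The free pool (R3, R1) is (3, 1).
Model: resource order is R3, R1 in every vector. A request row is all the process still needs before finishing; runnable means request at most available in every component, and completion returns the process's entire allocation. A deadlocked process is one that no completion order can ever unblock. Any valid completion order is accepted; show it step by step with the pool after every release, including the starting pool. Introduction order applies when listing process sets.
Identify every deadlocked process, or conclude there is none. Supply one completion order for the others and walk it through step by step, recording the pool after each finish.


No process is deadlocked.
Key observation: foxtrot leads a chain of completions in which each release enables another process.
A valid finishing order for the others: foxtrot, bravo, india, delta, charlie, hotel. Step-by-step check:
  pool = (3, 1)
  run foxtrot (needs (2, 0), free (3, 1)); after release of (0, 2) the pool is (3, 3)
  run bravo (needs (3, 3), free (3, 3)); after release of (3, 3) the pool is (6, 6)
  run india (needs (5, 5), free (6, 6)); after release of (2, 2) the pool is (8, 8)
  run delta (needs (7, 8), free (8, 8)); after release of (1, 0) the pool is (9, 8)
  run charlie (needs (8, 8), free (9, 8)); after release of (1, 0) the pool is (10, 8)
  run hotel (needs (9, 8), free (10, 8)); after release of (0, 1) the pool is (10, 9)


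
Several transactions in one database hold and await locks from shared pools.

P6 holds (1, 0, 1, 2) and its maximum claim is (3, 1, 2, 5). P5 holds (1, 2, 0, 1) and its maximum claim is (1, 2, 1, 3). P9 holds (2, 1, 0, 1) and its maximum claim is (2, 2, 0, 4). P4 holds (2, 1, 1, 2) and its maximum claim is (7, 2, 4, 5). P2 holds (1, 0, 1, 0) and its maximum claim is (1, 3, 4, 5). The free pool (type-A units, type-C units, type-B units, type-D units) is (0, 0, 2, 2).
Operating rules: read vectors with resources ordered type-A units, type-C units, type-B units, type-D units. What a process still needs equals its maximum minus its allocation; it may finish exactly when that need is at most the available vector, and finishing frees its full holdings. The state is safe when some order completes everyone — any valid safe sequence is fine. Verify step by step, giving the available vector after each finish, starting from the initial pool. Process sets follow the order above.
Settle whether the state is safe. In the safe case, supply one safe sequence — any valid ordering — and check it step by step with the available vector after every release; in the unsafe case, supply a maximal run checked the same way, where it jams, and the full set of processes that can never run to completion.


The state is SAFE; one workable sequence: P5, P9, P6, P2, P4.
Key observation: at P5 the run first touches a limit — (0, 0, 1, 2) against (0, 0, 2, 2), exact on a resource it actually requests.
Walking it through:
  pool = (0, 0, 2, 2)
  P5 needs (0, 0, 1, 2) <= (0, 0, 2, 2) -> finishes; pool += (1, 2, 0, 1) = (1, 2, 2, 3)
  P9 needs (0, 1, 0, 3) <= (1, 2, 2, 3) -> finishes; pool += (2, 1, 0, 1) = (3, 3, 2, 4)
  P6 needs (2, 1, 1, 3) <= (3, 3, 2, 4) -> finishes; pool += (1, 0, 1, 2) = (4, 3, 3, 6)
  P2 needs (0, 3, 3, 5) <= (4, 3, 3, 6) -> finishes; pool += (1, 0, 1, 0) = (5, 3, 4, 6)
  P4 needs (5, 1, 3, 3) <= (5, 3, 4, 6) -> finishes; pool += (2, 1, 1, 2) = (7, 4, 5, 8)


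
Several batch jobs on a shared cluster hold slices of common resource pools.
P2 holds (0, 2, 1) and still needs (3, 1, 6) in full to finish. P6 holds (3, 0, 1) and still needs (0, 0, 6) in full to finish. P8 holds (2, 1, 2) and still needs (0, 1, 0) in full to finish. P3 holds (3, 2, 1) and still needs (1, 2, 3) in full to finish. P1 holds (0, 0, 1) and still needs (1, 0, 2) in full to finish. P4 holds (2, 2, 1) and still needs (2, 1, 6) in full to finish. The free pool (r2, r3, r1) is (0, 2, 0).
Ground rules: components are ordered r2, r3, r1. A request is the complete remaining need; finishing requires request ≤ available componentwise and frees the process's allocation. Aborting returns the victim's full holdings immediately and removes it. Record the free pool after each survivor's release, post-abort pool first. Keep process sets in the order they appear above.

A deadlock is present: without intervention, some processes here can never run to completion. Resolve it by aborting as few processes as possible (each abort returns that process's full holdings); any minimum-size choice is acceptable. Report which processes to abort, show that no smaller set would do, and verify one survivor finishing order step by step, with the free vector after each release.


Minimum abort set: P2 and P6.
Key observation: before aborting P2 and P6, P4 was permanently blocked — no order could ever run it; afterwards it completes at step 4.
Why nothing smaller works — every single abort fails: P2 alone leaves P6 blocked (short on r1); P6 alone leaves P2 blocked (short on r1); P8 alone leaves P2 blocked (short on r1); P3 alone leaves P2 blocked (short on r1); P1 alone leaves P2 blocked (short on r1); P4 alone leaves P2 blocked (short on r1).
One survivor order: P1, P3, P8, P4. Walking it through (post-abort pool first):
  pool = (3, 4, 2)
  run P1 (needs (1, 0, 2), free (3, 4, 2)); after release of (0, 0, 1) the pool is (3, 4, 3)
  run P3 (needs (1, 2, 3), free (3, 4, 3)); after release of (3, 2, 1) the pool is (6, 6, 4)
  run P8 (needs (0, 1, 0), free (6, 6, 4)); after release of (2, 1, 2) the pool is (8, 7, 6)
  run P4 (needs (2, 1, 6), free (8, 7, 6)); after release of (2, 2, 1) the pool is (10, 9, 7)


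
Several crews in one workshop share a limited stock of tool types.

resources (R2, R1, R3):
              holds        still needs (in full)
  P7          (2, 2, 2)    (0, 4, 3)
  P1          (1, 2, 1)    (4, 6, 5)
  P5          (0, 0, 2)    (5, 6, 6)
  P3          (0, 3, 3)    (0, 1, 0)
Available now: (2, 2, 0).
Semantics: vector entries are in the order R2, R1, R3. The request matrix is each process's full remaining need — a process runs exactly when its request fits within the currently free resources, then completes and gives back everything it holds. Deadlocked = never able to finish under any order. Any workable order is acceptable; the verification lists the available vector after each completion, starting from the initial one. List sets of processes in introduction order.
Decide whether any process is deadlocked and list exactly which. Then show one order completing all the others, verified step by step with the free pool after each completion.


Nothing here is deadlocked.
Key observation: P3 leads a chain of completions in which each release enables another process.
A valid finishing order for the others: P3, P7, P1, P5. Walking it through:
  pool = (2, 2, 0)
  P3: need (0, 1, 0) fits (2, 2, 0); releases (0, 3, 3), pool now (2, 5, 3)
  P7: need (0, 4, 3) fits (2, 5, 3); releases (2, 2, 2), pool now (4, 7, 5)
  P1: need (4, 6, 5) fits (4, 7, 5); releases (1, 2, 1), pool now (5, 9, 6)
  P5: need (5, 6, 6) fits (5, 9, 6); releases (0, 0, 2), pool now (5, 9, 8)


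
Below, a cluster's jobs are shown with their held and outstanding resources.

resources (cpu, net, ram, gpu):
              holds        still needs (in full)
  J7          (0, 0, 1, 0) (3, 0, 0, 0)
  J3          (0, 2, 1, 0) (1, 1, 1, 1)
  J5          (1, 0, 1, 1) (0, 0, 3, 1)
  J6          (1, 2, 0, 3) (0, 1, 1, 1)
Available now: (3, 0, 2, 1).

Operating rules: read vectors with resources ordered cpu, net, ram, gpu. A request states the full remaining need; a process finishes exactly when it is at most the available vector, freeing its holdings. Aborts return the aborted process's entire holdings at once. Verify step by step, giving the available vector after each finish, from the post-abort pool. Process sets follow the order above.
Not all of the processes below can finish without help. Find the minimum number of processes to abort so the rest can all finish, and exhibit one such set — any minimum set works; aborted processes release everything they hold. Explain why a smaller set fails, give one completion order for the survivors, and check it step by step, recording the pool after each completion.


Abort J3.
Key observation: the returned (0, 2, 1, 0) from J3 is what brings J6 — unrunnable before, under any order — into play at step 1.
Minimality: the empty abort set fails — the state is deadlocked as it stands.
One survivor order: J6, J7, J5. Verifying each step (post-abort pool first):
  pool = (3, 2, 3, 1)
  run J6 (needs (0, 1, 1, 1), free (3, 2, 3, 1)); after release of (1, 2, 0, 3) the pool is (4, 4, 3, 4)
  run J7 (needs (3, 0, 0, 0), free (4, 4, 3, 4)); after release of (0, 0, 1, 0) the pool is (4, 4, 4, 4)
  run J5 (needs (0, 0, 3, 1), free (4, 4, 4, 4)); after release of (1, 0, 1, 1) the pool is (5, 4, 5, 5)


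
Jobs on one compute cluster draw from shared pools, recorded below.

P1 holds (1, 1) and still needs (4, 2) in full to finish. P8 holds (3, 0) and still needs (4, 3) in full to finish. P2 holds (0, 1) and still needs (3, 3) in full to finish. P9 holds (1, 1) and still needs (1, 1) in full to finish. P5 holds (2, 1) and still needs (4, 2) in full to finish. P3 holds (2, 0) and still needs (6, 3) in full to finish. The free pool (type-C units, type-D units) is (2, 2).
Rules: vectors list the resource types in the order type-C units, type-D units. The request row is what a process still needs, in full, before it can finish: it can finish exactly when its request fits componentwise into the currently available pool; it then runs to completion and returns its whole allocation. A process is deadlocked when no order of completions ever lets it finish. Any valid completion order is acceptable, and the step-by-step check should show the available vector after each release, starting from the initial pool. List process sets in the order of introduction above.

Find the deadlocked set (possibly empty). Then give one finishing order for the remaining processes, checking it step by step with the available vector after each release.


Deadlocked: P1, P8, P5 and P3.
Key observation: type-C units is the bottleneck — with P9, P2 done the pool holds (3, 4), short of every remaining need.
One completion order for the rest: P9, P2. Verifying each step:
  pool = (2, 2)
  P9 needs (1, 1) <= (2, 2) -> finishes; pool += (1, 1) = (3, 3)
  P2 needs (3, 3) <= (3, 3) -> finishes; pool += (0, 1) = (3, 4)
The blocked processes can never fit:
  P1 still needs (4, 2) but only (3, 4) is free — short on type-C units
  P8 still needs (4, 3) but only (3, 4) is free — short on type-C units
  P5 still needs (4, 2) but only (3, 4) is free — short on type-C units
  P3 still needs (6, 3) but only (3, 4) is free — short on type-C units


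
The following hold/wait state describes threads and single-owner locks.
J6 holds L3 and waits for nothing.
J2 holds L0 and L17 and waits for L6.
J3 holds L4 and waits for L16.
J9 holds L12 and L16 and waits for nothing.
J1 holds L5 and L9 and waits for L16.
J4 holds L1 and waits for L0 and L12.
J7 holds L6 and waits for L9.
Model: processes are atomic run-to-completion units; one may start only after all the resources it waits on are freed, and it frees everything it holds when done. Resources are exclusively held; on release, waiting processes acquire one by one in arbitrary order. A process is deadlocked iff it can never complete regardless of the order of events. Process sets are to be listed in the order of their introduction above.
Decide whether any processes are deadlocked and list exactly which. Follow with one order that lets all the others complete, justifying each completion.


The deadlocked set is empty.
Key observation: every chain of waits terminates; starting from the processes that wait on nothing, all the rest unlock in turn.
One completion order for the rest: J9, J1, J7, J2, J6, J4, J3.
Step-by-step check:
  J9: no waits; runs immediately, freeing L12 and L16
  J1 waits on L16 — all released -> runs and releases L5 and L9
  J7 waits on L9 — all released -> runs and releases L6
  J2 waits on L6 — all released -> runs and releases L0 and L17
  J6: no waits; runs immediately, freeing L3
  J4 waits on L0 and L12 — all released -> runs and releases L1
  J3 waits on L16 — all released -> runs and releases L4


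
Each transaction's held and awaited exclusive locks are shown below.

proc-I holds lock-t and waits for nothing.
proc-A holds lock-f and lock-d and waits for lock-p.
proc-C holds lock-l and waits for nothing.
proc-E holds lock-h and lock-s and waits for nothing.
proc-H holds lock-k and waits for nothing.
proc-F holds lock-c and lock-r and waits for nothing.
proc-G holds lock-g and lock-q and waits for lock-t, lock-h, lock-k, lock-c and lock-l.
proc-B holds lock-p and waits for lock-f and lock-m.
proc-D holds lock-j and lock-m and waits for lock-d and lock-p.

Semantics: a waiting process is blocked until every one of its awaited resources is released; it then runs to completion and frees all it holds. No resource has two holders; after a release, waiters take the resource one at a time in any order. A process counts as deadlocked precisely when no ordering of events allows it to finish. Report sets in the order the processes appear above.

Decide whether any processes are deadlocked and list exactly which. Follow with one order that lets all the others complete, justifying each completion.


The deadlocked set is proc-A, proc-B and proc-D.
Key observation: nobody on the ring proc-A -> proc-B -> proc-A can start until another member finishes, which never happens; proc-D is caught in further circular waits.
The rest can finish in the order proc-F, proc-I, proc-C, proc-E, proc-H, proc-G.
Verifying each step:
  run proc-F (it waits on nothing); releases lock-c and lock-r
  run proc-I (it waits on nothing); releases lock-t
  run proc-C (it waits on nothing); releases lock-l
  run proc-E (it waits on nothing); releases lock-h and lock-s
  run proc-H (it waits on nothing); releases lock-k
  run proc-G (all its waits — lock-t, lock-h, lock-k, lock-c and lock-l — are resolved); releases lock-g and lock-q
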